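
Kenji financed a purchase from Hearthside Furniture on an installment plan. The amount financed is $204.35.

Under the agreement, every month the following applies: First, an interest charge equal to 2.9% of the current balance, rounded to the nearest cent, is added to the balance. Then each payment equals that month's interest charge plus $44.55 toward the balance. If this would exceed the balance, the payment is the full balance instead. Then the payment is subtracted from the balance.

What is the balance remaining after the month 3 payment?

Month 1: $204.35 +$5.93 interest = $210.28; pay $50.48 → $159.80
Month 2: $159.80 +$4.63 interest = $164.43; pay $49.18 → $115.25
Month 3: $115.25 +$3.34 interest = $118.59; pay $47.89 → $70.70

$70.70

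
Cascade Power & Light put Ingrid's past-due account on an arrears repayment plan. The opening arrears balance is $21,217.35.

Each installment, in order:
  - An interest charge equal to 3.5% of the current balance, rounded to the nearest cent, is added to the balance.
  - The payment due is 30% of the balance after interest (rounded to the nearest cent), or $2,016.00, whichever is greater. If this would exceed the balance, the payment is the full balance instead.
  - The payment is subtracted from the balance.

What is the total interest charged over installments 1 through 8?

$2,381.89

Installment 1: opening $21,217.35; interest $742.61 → $21,959.96; payment $6,587.99; balance $15,371.97
Installment 2: opening $15,371.97; interest $538.02 → $15,909.99; payment $4,773.00; balance $11,136.99
Installment 3: opening $11,136.99; interest $389.79 → $11,526.78; payment $3,458.03; balance $8,068.75
Installment 4: opening $8,068.75; interest $282.41 → $8,351.16; payment $2,505.35; balance $5,845.81
Installment 5: opening $5,845.81; interest $204.60 → $6,050.41; payment $2,016.00; balance $4,034.41
Installment 6: opening $4,034.41; interest $141.20 → $4,175.61; payment $2,016.00; balance $2,159.61
Installment 7: opening $2,159.61; interest $75.59 → $2,235.20; payment $2,016.00; balance $219.20
Installment 8: opening $219.20; interest $7.67 → $226.87; payment $226.87; balance $0.00
Total interest: $742.61 + $538.02 + $389.79 + $282.41 + $204.60 + $141.20 + $75.59 + $7.67 = $2,381.89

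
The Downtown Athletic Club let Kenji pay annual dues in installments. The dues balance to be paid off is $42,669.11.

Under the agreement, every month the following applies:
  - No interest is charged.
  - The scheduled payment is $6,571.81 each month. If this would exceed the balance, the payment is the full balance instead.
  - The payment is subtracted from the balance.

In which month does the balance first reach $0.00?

7

Month 1: opening $42,669.11; payment $6,571.81; balance $36,097.30
Month 2: opening $36,097.30; payment $6,571.81; balance $29,525.49
Month 3: opening $29,525.49; payment $6,571.81; balance $22,953.68
Month 4: opening $22,953.68; payment $6,571.81; balance $16,381.87
Month 5: opening $16,381.87; payment $6,571.81; balance $9,810.06
Month 6: opening $9,810.06; payment $6,571.81; balance $3,238.25
Month 7: opening $3,238.25; payment $3,238.25; balance $0.00
Balance reaches $0.00 in month 7.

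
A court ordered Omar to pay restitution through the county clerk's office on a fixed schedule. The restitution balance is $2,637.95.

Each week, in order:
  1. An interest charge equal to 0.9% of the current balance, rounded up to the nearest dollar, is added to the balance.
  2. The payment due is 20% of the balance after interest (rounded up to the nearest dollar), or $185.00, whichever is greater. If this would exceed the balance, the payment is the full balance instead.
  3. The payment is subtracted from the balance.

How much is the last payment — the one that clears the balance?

$6.95

Week 1: $2,637.95 +$24.00 interest = $2,661.95; pay $533.00 → $2,128.95
Week 2: $2,128.95 +$20.00 interest = $2,148.95; pay $430.00 → $1,718.95
Week 3: $1,718.95 +$16.00 interest = $1,734.95; pay $347.00 → $1,387.95
Week 4: $1,387.95 +$13.00 interest = $1,400.95; pay $281.00 → $1,119.95
Week 5: $1,119.95 +$11.00 interest = $1,130.95; pay $227.00 → $903.95
Week 6: $903.95 +$9.00 interest = $912.95; pay $185.00 → $727.95
Week 7: $727.95 +$7.00 interest = $734.95; pay $185.00 → $549.95
Week 8: $549.95 +$5.00 interest = $554.95; pay $185.00 → $369.95
Week 9: $369.95 +$4.00 interest = $373.95; pay $185.00 → $188.95
Week 10: $188.95 +$2.00 interest = $190.95; pay $185.00 → $5.95
Week 11: $5.95 +$1.00 interest = $6.95; pay $6.95 → $0.00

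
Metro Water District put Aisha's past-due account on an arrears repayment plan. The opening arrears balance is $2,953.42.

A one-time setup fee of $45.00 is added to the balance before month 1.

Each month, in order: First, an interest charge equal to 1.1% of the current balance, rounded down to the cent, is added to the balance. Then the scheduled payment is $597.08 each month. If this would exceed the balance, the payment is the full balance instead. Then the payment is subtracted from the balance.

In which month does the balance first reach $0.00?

Month 1: $2,998.42 +$32.98 interest = $3,031.40; pay $597.08 → $2,434.32
Month 2: $2,434.32 +$26.77 interest = $2,461.09; pay $597.08 → $1,864.01
Month 3: $1,864.01 +$20.50 interest = $1,884.51; pay $597.08 → $1,287.43
Month 4: $1,287.43 +$14.16 interest = $1,301.59; pay $597.08 → $704.51
Month 5: $704.51 +$7.74 interest = $712.25; pay $597.08 → $115.17
Month 6: $115.17 +$1.26 interest = $116.43; pay $116.43 → $0.00
Balance reaches $0.00 in month 6.

6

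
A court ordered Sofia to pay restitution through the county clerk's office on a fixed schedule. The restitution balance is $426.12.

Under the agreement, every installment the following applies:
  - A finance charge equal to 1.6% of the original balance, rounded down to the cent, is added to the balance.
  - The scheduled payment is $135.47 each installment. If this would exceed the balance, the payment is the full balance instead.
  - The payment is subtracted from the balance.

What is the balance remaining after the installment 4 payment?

Installment 1: $426.12 +$6.81 interest = $432.93; pay $135.47 → $297.46
Installment 2: $297.46 +$6.81 interest = $304.27; pay $135.47 → $168.80
Installment 3: $168.80 +$6.81 interest = $175.61; pay $135.47 → $40.14
Installment 4: $40.14 +$6.81 interest = $46.95; pay $46.95 → $0.00

$0.00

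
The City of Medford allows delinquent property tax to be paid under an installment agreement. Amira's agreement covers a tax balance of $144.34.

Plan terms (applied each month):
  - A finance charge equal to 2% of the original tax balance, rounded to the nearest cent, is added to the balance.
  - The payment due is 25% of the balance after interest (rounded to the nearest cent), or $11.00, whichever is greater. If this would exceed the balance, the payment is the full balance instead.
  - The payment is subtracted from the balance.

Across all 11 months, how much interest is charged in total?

$31.79

Month 1: opening $144.34; interest $2.89 → $147.23; payment $36.81; balance $110.42
Month 2: opening $110.42; interest $2.89 → $113.31; payment $28.33; balance $84.98
Month 3: opening $84.98; interest $2.89 → $87.87; payment $21.97; balance $65.90
Month 4: opening $65.90; interest $2.89 → $68.79; payment $17.20; balance $51.59
Month 5: opening $51.59; interest $2.89 → $54.48; payment $13.62; balance $40.86
Month 6: opening $40.86; interest $2.89 → $43.75; payment $11.00; balance $32.75
Month 7: opening $32.75; interest $2.89 → $35.64; payment $11.00; balance $24.64
Month 8: opening $24.64; interest $2.89 → $27.53; payment $11.00; balance $16.53
Month 9: opening $16.53; interest $2.89 → $19.42; payment $11.00; balance $8.42
Month 10: opening $8.42; interest $2.89 → $11.31; payment $11.00; balance $0.31
Month 11: opening $0.31; interest $2.89 → $3.20; payment $3.20; balance $0.00
Total interest: $2.89 + $2.89 + $2.89 + $2.89 + $2.89 + $2.89 + $2.89 + $2.89 + $2.89 + $2.89 + $2.89 = $31.79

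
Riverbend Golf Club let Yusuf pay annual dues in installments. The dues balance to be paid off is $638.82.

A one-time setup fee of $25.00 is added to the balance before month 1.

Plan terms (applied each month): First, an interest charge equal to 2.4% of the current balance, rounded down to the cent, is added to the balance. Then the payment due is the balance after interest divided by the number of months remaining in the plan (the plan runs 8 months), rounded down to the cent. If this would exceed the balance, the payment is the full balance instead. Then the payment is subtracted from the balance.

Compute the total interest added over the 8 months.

$75.82

Month 1: $663.82 +$15.93 interest = $679.75; pay $84.96 → $594.79
Month 2: $594.79 +$14.27 interest = $609.06; pay $87.00 → $522.06
Month 3: $522.06 +$12.52 interest = $534.58; pay $89.09 → $445.49
Month 4: $445.49 +$10.69 interest = $456.18; pay $91.23 → $364.95
Month 5: $364.95 +$8.75 interest = $373.70; pay $93.42 → $280.28
Month 6: $280.28 +$6.72 interest = $287.00; pay $95.66 → $191.34
Month 7: $191.34 +$4.59 interest = $195.93; pay $97.96 → $97.97
Month 8: $97.97 +$2.35 interest = $100.32; pay $100.32 → $0.00
Total interest: $15.93 + $14.27 + $12.52 + $10.69 + $8.75 + $6.72 + $4.59 + $2.35 = $75.82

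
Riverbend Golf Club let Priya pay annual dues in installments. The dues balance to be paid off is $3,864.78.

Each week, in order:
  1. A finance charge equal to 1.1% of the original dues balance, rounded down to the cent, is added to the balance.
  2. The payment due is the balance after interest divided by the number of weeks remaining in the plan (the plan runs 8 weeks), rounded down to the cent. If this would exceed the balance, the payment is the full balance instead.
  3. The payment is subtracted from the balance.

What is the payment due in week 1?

$488.41

# | Opening | Interest | Payment | End bal
1 | $3,864.78 | $42.51 | $488.41 | $3,418.88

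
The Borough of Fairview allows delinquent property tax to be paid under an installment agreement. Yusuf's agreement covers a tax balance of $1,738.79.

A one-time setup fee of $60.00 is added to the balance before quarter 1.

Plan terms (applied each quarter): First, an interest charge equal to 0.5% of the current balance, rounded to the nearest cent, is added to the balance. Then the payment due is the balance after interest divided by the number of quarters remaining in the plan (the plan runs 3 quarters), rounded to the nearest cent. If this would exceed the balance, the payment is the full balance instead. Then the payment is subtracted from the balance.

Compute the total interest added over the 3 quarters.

$18.05

# | Opening | Interest | Payment | End bal
1 | $1,798.79 | $8.99 | $602.59 | $1,205.19
2 | $1,205.19 | $6.03 | $605.61 | $605.61
3 | $605.61 | $3.03 | $608.64 | $0.00
Total interest: $8.99 + $6.03 + $3.03 = $18.05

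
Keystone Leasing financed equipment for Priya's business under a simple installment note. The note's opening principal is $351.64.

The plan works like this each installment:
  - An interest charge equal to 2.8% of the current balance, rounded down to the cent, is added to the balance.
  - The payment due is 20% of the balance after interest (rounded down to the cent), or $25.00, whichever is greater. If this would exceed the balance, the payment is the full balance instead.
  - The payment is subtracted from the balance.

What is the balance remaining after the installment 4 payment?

# | Opening | Interest | Payment | End bal
1 | $351.64 | $9.84 | $72.29 | $289.19
2 | $289.19 | $8.09 | $59.45 | $237.83
3 | $237.83 | $6.65 | $48.89 | $195.59
4 | $195.59 | $5.47 | $40.21 | $160.85

$160.85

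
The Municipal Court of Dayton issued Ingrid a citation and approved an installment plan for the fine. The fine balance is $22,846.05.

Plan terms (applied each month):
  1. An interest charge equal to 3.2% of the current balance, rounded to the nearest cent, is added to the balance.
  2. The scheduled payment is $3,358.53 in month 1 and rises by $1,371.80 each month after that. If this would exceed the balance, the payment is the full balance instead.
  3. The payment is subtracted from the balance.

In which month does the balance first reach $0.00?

5

Month 1: opening $22,846.05; interest $731.07 → $23,577.12; payment $3,358.53; balance $20,218.59
Month 2: opening $20,218.59; interest $646.99 → $20,865.58; payment $4,730.33; balance $16,135.25
Month 3: opening $16,135.25; interest $516.33 → $16,651.58; payment $6,102.13; balance $10,549.45
Month 4: opening $10,549.45; interest $337.58 → $10,887.03; payment $7,473.93; balance $3,413.10
Month 5: opening $3,413.10; interest $109.22 → $3,522.32; payment $3,522.32; balance $0.00
Balance reaches $0.00 in month 5.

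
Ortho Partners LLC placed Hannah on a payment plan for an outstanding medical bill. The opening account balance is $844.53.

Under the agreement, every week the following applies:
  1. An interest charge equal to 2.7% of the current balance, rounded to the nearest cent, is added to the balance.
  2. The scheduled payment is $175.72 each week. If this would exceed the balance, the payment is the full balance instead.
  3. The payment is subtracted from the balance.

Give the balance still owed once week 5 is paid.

# | Opening | Interest | Payment | End bal
1 | $844.53 | $22.80 | $175.72 | $691.61
2 | $691.61 | $18.67 | $175.72 | $534.56
3 | $534.56 | $14.43 | $175.72 | $373.27
4 | $373.27 | $10.08 | $175.72 | $207.63
5 | $207.63 | $5.61 | $175.72 | $37.52

$37.52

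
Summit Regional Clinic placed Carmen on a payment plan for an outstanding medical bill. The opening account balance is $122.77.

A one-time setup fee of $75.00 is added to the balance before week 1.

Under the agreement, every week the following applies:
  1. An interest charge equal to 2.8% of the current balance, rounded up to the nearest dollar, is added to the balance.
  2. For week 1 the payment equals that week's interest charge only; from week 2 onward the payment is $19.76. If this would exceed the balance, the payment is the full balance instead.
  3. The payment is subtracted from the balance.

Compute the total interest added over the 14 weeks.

Week 1: opening $197.77; interest $6.00 → $203.77; payment $6.00; balance $197.77
Week 2: opening $197.77; interest $6.00 → $203.77; payment $19.76; balance $184.01
Week 3: opening $184.01; interest $6.00 → $190.01; payment $19.76; balance $170.25
Week 4: opening $170.25; interest $5.00 → $175.25; payment $19.76; balance $155.49
Week 5: opening $155.49; interest $5.00 → $160.49; payment $19.76; balance $140.73
Week 6: opening $140.73; interest $4.00 → $144.73; payment $19.76; balance $124.97
Week 7: opening $124.97; interest $4.00 → $128.97; payment $19.76; balance $109.21
Week 8: opening $109.21; interest $4.00 → $113.21; payment $19.76; balance $93.45
Week 9: opening $93.45; interest $3.00 → $96.45; payment $19.76; balance $76.69
Week 10: opening $76.69; interest $3.00 → $79.69; payment $19.76; balance $59.93
Week 11: opening $59.93; interest $2.00 → $61.93; payment $19.76; balance $42.17
Week 12: opening $42.17; interest $2.00 → $44.17; payment $19.76; balance $24.41
Week 13: opening $24.41; interest $1.00 → $25.41; payment $19.76; balance $5.65
Week 14: opening $5.65; interest $1.00 → $6.65; payment $6.65; balance $0.00
Total interest: $6.00 + $6.00 + $6.00 + $5.00 + $5.00 + $4.00 + $4.00 + $4.00 + $3.00 + $3.00 + $2.00 + $2.00 + $1.00 + $1.00 = $52.00

$52.00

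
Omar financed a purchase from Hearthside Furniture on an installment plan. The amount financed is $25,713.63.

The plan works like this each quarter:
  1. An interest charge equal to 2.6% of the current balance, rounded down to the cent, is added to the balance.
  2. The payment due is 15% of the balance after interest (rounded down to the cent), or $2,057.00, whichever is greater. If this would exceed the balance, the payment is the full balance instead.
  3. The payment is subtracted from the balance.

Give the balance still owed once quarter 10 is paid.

# | Opening | Interest | Payment | End bal
1 | $25,713.63 | $668.55 | $3,957.32 | $22,424.86
2 | $22,424.86 | $583.04 | $3,451.18 | $19,556.72
3 | $19,556.72 | $508.47 | $3,009.77 | $17,055.42
4 | $17,055.42 | $443.44 | $2,624.82 | $14,874.04
5 | $14,874.04 | $386.72 | $2,289.11 | $12,971.65
6 | $12,971.65 | $337.26 | $2,057.00 | $11,251.91
7 | $11,251.91 | $292.54 | $2,057.00 | $9,487.45
8 | $9,487.45 | $246.67 | $2,057.00 | $7,677.12
9 | $7,677.12 | $199.60 | $2,057.00 | $5,819.72
10 | $5,819.72 | $151.31 | $2,057.00 | $3,914.03

$3,914.03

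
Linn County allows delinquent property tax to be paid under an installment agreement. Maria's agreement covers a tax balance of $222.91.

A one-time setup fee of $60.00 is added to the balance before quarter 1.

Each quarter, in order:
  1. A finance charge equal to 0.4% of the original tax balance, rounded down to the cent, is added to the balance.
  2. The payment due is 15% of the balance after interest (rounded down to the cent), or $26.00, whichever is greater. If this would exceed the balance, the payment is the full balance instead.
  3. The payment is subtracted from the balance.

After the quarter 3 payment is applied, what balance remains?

$175.70

Quarter 1: opening $282.91; interest $0.89 → $283.80; payment $42.57; balance $241.23
Quarter 2: opening $241.23; interest $0.89 → $242.12; payment $36.31; balance $205.81
Quarter 3: opening $205.81; interest $0.89 → $206.70; payment $31.00; balance $175.70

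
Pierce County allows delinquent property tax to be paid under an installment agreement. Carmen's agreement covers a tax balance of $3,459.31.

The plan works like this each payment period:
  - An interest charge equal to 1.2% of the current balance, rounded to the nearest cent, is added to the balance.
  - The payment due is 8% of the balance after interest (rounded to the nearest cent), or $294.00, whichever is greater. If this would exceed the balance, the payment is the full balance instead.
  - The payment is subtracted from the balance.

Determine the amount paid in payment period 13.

$223.91

Payment period 1: opening $3,459.31; interest $41.51 → $3,500.82; payment $294.00; balance $3,206.82
Payment period 2: opening $3,206.82; interest $38.48 → $3,245.30; payment $294.00; balance $2,951.30
Payment period 3: opening $2,951.30; interest $35.42 → $2,986.72; payment $294.00; balance $2,692.72
Payment period 4: opening $2,692.72; interest $32.31 → $2,725.03; payment $294.00; balance $2,431.03
Payment period 5: opening $2,431.03; interest $29.17 → $2,460.20; payment $294.00; balance $2,166.20
Payment period 6: opening $2,166.20; interest $25.99 → $2,192.19; payment $294.00; balance $1,898.19
Payment period 7: opening $1,898.19; interest $22.78 → $1,920.97; payment $294.00; balance $1,626.97
Payment period 8: opening $1,626.97; interest $19.52 → $1,646.49; payment $294.00; balance $1,352.49
Payment period 9: opening $1,352.49; interest $16.23 → $1,368.72; payment $294.00; balance $1,074.72
Payment period 10: opening $1,074.72; interest $12.90 → $1,087.62; payment $294.00; balance $793.62
Payment period 11: opening $793.62; interest $9.52 → $803.14; payment $294.00; balance $509.14
Payment period 12: opening $509.14; interest $6.11 → $515.25; payment $294.00; balance $221.25
Payment period 13: opening $221.25; interest $2.66 → $223.91; payment $223.91; balance $0.00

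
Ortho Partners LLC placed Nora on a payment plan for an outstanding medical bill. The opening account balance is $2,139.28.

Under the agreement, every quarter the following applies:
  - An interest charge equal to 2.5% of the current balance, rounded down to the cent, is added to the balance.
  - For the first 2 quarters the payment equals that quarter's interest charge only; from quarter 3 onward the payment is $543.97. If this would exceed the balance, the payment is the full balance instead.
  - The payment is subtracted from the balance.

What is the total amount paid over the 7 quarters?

$2,387.90

Quarter 1: $2,139.28 +$53.48 interest = $2,192.76; pay $53.48 → $2,139.28
Quarter 2: $2,139.28 +$53.48 interest = $2,192.76; pay $53.48 → $2,139.28
Quarter 3: $2,139.28 +$53.48 interest = $2,192.76; pay $543.97 → $1,648.79
Quarter 4: $1,648.79 +$41.21 interest = $1,690.00; pay $543.97 → $1,146.03
Quarter 5: $1,146.03 +$28.65 interest = $1,174.68; pay $543.97 → $630.71
Quarter 6: $630.71 +$15.76 interest = $646.47; pay $543.97 → $102.50
Quarter 7: $102.50 +$2.56 interest = $105.06; pay $105.06 → $0.00
Total paid: $2,387.90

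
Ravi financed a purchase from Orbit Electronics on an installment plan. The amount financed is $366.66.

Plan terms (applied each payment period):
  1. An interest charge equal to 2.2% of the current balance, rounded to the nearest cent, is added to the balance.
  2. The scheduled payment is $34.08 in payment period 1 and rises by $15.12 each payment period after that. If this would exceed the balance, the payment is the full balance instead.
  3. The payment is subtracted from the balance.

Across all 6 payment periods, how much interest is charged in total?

$32.81

Payment period 1: $366.66 +$8.07 interest = $374.73; pay $34.08 → $340.65
Payment period 2: $340.65 +$7.49 interest = $348.14; pay $49.20 → $298.94
Payment period 3: $298.94 +$6.58 interest = $305.52; pay $64.32 → $241.20
Payment period 4: $241.20 +$5.31 interest = $246.51; pay $79.44 → $167.07
Payment period 5: $167.07 +$3.68 interest = $170.75; pay $94.56 → $76.19
Payment period 6: $76.19 +$1.68 interest = $77.87; pay $77.87 → $0.00
Total interest: $8.07 + $7.49 + $6.58 + $5.31 + $3.68 + $1.68 = $32.81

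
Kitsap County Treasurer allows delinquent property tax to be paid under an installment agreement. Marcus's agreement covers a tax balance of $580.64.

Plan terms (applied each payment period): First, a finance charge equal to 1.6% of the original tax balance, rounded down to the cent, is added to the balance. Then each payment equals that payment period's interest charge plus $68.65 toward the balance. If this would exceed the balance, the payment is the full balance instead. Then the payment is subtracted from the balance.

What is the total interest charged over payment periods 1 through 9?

# | Opening | Interest | Payment | End bal
1 | $580.64 | $9.29 | $77.94 | $511.99
2 | $511.99 | $9.29 | $77.94 | $443.34
3 | $443.34 | $9.29 | $77.94 | $374.69
4 | $374.69 | $9.29 | $77.94 | $306.04
5 | $306.04 | $9.29 | $77.94 | $237.39
6 | $237.39 | $9.29 | $77.94 | $168.74
7 | $168.74 | $9.29 | $77.94 | $100.09
8 | $100.09 | $9.29 | $77.94 | $31.44
9 | $31.44 | $9.29 | $40.73 | $0.00
Total interest: $9.29 + $9.29 + $9.29 + $9.29 + $9.29 + $9.29 + $9.29 + $9.29 + $9.29 = $83.61

$83.61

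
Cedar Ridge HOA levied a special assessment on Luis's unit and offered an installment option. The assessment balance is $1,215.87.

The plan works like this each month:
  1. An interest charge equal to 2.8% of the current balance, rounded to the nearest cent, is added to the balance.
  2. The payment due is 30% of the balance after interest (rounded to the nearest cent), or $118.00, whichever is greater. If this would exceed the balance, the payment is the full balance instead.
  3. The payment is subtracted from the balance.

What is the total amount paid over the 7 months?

$1,322.89

Month 1: opening $1,215.87; interest $34.04 → $1,249.91; payment $374.97; balance $874.94
Month 2: opening $874.94; interest $24.50 → $899.44; payment $269.83; balance $629.61
Month 3: opening $629.61; interest $17.63 → $647.24; payment $194.17; balance $453.07
Month 4: opening $453.07; interest $12.69 → $465.76; payment $139.73; balance $326.03
Month 5: opening $326.03; interest $9.13 → $335.16; payment $118.00; balance $217.16
Month 6: opening $217.16; interest $6.08 → $223.24; payment $118.00; balance $105.24
Month 7: opening $105.24; interest $2.95 → $108.19; payment $108.19; balance $0.00
Total paid: $1,322.89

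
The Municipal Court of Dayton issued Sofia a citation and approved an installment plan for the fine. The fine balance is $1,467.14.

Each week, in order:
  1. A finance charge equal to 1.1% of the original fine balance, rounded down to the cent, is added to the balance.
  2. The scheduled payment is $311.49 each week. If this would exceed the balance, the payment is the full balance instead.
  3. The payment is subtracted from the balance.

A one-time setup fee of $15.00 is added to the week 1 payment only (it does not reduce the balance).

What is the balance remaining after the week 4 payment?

$285.70

Week 1: $1,467.14 +$16.13 interest = $1,483.27; pay $311.49 (+ $15.00 fee) → $1,171.78
Week 2: $1,171.78 +$16.13 interest = $1,187.91; pay $311.49 → $876.42
Week 3: $876.42 +$16.13 interest = $892.55; pay $311.49 → $581.06
Week 4: $581.06 +$16.13 interest = $597.19; pay $311.49 → $285.70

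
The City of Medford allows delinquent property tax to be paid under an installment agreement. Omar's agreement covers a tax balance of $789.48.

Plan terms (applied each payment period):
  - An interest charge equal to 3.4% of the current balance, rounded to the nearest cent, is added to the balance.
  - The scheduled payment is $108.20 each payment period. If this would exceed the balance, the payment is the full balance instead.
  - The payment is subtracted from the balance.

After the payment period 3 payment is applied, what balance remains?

$537.02

Payment period 1: opening $789.48; interest $26.84 → $816.32; payment $108.20; balance $708.12
Payment period 2: opening $708.12; interest $24.08 → $732.20; payment $108.20; balance $624.00
Payment period 3: opening $624.00; interest $21.22 → $645.22; payment $108.20; balance $537.02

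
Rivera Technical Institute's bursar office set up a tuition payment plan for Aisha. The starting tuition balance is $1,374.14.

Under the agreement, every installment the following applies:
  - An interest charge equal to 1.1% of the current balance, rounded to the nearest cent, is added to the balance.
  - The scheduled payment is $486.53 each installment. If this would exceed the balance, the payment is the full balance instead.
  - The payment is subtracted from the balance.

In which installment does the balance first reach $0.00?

3

Installment 1: $1,374.14 +$15.12 interest = $1,389.26; pay $486.53 → $902.73
Installment 2: $902.73 +$9.93 interest = $912.66; pay $486.53 → $426.13
Installment 3: $426.13 +$4.69 interest = $430.82; pay $430.82 → $0.00
Balance reaches $0.00 in installment 3.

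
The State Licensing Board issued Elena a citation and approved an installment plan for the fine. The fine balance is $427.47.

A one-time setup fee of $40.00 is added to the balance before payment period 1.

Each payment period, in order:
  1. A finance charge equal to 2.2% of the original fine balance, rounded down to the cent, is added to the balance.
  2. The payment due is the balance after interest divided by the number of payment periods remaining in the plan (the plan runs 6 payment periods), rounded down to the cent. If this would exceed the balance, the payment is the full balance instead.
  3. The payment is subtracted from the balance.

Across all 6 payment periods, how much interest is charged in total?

$56.40

# | Opening | Interest | Payment | End bal
1 | $467.47 | $9.40 | $79.47 | $397.40
2 | $397.40 | $9.40 | $81.36 | $325.44
3 | $325.44 | $9.40 | $83.71 | $251.13
4 | $251.13 | $9.40 | $86.84 | $173.69
5 | $173.69 | $9.40 | $91.54 | $91.55
6 | $91.55 | $9.40 | $100.95 | $0.00
Total interest: $9.40 + $9.40 + $9.40 + $9.40 + $9.40 + $9.40 = $56.40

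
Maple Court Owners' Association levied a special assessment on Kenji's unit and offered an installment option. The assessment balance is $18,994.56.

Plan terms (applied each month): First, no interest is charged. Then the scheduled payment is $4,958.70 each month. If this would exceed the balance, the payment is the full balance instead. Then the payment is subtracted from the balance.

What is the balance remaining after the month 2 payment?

$9,077.16

Month 1: opening $18,994.56; payment $4,958.70; balance $14,035.86
Month 2: opening $14,035.86; payment $4,958.70; balance $9,077.16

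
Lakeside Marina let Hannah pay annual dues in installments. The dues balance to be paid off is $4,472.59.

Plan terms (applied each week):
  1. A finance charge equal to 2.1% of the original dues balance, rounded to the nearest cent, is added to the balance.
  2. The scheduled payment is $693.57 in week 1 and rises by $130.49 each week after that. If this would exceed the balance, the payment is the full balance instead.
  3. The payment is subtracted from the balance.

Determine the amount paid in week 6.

$263.36

Week 1: $4,472.59 +$93.92 interest = $4,566.51; pay $693.57 → $3,872.94
Week 2: $3,872.94 +$93.92 interest = $3,966.86; pay $824.06 → $3,142.80
Week 3: $3,142.80 +$93.92 interest = $3,236.72; pay $954.55 → $2,282.17
Week 4: $2,282.17 +$93.92 interest = $2,376.09; pay $1,085.04 → $1,291.05
Week 5: $1,291.05 +$93.92 interest = $1,384.97; pay $1,215.53 → $169.44
Week 6: $169.44 +$93.92 interest = $263.36; pay $263.36 → $0.00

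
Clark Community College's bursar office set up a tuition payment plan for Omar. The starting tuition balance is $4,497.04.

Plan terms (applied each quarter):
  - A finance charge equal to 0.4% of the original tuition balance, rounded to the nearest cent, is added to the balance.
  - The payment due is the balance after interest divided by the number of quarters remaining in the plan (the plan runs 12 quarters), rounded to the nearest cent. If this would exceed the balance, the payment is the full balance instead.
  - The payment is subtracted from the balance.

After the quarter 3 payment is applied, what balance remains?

$3,417.18

Quarter 1: opening $4,497.04; interest $17.99 → $4,515.03; payment $376.25; balance $4,138.78
Quarter 2: opening $4,138.78; interest $17.99 → $4,156.77; payment $377.89; balance $3,778.88
Quarter 3: opening $3,778.88; interest $17.99 → $3,796.87; payment $379.69; balance $3,417.18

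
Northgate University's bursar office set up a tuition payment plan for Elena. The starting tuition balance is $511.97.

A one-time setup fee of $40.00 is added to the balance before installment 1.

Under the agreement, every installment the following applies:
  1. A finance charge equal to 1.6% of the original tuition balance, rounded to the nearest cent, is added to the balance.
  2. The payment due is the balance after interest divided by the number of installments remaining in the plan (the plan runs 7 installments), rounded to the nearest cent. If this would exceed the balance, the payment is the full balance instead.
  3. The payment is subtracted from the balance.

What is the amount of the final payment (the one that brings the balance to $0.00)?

$100.09

Installment 1: $551.97 +$8.19 interest = $560.16; pay $80.02 → $480.14
Installment 2: $480.14 +$8.19 interest = $488.33; pay $81.39 → $406.94
Installment 3: $406.94 +$8.19 interest = $415.13; pay $83.03 → $332.10
Installment 4: $332.10 +$8.19 interest = $340.29; pay $85.07 → $255.22
Installment 5: $255.22 +$8.19 interest = $263.41; pay $87.80 → $175.61
Installment 6: $175.61 +$8.19 interest = $183.80; pay $91.90 → $91.90
Installment 7: $91.90 +$8.19 interest = $100.09; pay $100.09 → $0.00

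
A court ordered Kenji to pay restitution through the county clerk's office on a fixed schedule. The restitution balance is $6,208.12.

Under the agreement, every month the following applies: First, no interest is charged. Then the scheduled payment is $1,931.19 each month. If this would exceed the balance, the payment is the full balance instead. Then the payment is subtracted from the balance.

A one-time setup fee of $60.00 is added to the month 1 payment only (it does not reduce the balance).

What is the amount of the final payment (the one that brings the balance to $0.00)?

$414.55

Month 1: $6,208.12 − $1,931.19 (+ $60.00 fee) → $4,276.93
Month 2: $4,276.93 − $1,931.19 → $2,345.74
Month 3: $2,345.74 − $1,931.19 → $414.55
Month 4: $414.55 − $414.55 → $0.00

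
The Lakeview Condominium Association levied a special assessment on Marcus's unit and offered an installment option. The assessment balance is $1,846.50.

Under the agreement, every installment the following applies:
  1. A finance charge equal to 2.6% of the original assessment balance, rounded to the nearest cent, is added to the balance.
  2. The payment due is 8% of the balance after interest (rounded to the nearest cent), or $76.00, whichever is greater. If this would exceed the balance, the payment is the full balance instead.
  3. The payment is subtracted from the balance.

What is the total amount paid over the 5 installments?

Installment 1: opening $1,846.50; interest $48.01 → $1,894.51; payment $151.56; balance $1,742.95
Installment 2: opening $1,742.95; interest $48.01 → $1,790.96; payment $143.28; balance $1,647.68
Installment 3: opening $1,647.68; interest $48.01 → $1,695.69; payment $135.66; balance $1,560.03
Installment 4: opening $1,560.03; interest $48.01 → $1,608.04; payment $128.64; balance $1,479.40
Installment 5: opening $1,479.40; interest $48.01 → $1,527.41; payment $122.19; balance $1,405.22
Total paid: $681.33

$681.33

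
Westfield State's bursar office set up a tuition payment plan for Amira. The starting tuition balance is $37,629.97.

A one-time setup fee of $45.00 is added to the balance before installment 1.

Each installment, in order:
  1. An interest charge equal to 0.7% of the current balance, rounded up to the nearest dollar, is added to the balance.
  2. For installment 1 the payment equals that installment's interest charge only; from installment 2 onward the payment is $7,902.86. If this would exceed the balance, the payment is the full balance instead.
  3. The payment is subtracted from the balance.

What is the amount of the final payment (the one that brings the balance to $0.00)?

# | Opening | Interest | Payment | End bal
1 | $37,674.97 | $264.00 | $264.00 | $37,674.97
2 | $37,674.97 | $264.00 | $7,902.86 | $30,036.11
3 | $30,036.11 | $211.00 | $7,902.86 | $22,344.25
4 | $22,344.25 | $157.00 | $7,902.86 | $14,598.39
5 | $14,598.39 | $103.00 | $7,902.86 | $6,798.53
6 | $6,798.53 | $48.00 | $6,846.53 | $0.00

$6,846.53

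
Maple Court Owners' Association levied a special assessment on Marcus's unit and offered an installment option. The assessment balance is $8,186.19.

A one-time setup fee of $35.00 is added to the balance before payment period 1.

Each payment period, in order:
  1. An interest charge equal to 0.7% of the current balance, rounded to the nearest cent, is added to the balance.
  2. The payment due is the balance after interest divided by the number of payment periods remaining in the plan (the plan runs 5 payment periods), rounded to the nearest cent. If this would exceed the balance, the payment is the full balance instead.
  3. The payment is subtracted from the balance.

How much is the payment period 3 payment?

Payment period 1: opening $8,221.19; interest $57.55 → $8,278.74; payment $1,655.75; balance $6,622.99
Payment period 2: opening $6,622.99; interest $46.36 → $6,669.35; payment $1,667.34; balance $5,002.01
Payment period 3: opening $5,002.01; interest $35.01 → $5,037.02; payment $1,679.01; balance $3,358.01

$1,679.01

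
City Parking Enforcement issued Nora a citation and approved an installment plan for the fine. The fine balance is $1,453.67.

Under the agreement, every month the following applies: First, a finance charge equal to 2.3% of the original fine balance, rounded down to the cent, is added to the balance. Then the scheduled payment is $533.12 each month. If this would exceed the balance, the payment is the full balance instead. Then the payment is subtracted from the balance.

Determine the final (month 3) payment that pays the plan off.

$487.72

Month 1: $1,453.67 +$33.43 interest = $1,487.10; pay $533.12 → $953.98
Month 2: $953.98 +$33.43 interest = $987.41; pay $533.12 → $454.29
Month 3: $454.29 +$33.43 interest = $487.72; pay $487.72 → $0.00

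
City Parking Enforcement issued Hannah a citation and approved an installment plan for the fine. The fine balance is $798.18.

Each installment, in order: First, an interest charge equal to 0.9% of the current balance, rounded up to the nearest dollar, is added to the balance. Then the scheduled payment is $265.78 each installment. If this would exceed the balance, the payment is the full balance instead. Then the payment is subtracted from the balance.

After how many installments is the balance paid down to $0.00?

Installment 1: opening $798.18; interest $8.00 → $806.18; payment $265.78; balance $540.40
Installment 2: opening $540.40; interest $5.00 → $545.40; payment $265.78; balance $279.62
Installment 3: opening $279.62; interest $3.00 → $282.62; payment $265.78; balance $16.84
Installment 4: opening $16.84; interest $1.00 → $17.84; payment $17.84; balance $0.00
Balance reaches $0.00 in installment 4.

4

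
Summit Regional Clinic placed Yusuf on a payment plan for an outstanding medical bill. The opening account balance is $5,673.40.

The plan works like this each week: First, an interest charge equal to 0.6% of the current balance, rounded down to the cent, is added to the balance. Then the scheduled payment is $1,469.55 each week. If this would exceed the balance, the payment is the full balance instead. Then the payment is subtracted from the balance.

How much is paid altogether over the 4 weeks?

$5,757.66

# | Opening | Interest | Payment | End bal
1 | $5,673.40 | $34.04 | $1,469.55 | $4,237.89
2 | $4,237.89 | $25.42 | $1,469.55 | $2,793.76
3 | $2,793.76 | $16.76 | $1,469.55 | $1,340.97
4 | $1,340.97 | $8.04 | $1,349.01 | $0.00
Total paid: $5,757.66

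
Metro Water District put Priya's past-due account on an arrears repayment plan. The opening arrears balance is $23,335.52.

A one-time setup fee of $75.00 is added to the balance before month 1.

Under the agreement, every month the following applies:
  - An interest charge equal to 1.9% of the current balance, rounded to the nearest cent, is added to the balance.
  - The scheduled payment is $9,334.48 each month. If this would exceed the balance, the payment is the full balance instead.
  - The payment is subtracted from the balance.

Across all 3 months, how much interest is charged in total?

Month 1: opening $23,410.52; interest $444.80 → $23,855.32; payment $9,334.48; balance $14,520.84
Month 2: opening $14,520.84; interest $275.90 → $14,796.74; payment $9,334.48; balance $5,462.26
Month 3: opening $5,462.26; interest $103.78 → $5,566.04; payment $5,566.04; balance $0.00
Total interest: $444.80 + $275.90 + $103.78 = $824.48

$824.48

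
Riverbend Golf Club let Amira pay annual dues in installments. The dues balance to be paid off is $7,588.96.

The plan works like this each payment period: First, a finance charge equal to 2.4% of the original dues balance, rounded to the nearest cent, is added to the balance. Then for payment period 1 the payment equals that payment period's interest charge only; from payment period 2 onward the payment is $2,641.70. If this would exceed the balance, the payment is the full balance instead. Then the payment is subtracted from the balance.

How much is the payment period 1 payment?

Payment period 1: opening $7,588.96; interest $182.14 → $7,771.10; payment $182.14; balance $7,588.96

$182.14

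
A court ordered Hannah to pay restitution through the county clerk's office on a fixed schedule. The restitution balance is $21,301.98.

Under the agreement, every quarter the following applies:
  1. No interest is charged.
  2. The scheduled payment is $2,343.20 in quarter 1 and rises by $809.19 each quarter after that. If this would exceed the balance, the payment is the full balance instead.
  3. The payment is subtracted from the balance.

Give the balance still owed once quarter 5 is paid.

$1,494.08

Quarter 1: opening $21,301.98; payment $2,343.20; balance $18,958.78
Quarter 2: opening $18,958.78; payment $3,152.39; balance $15,806.39
Quarter 3: opening $15,806.39; payment $3,961.58; balance $11,844.81
Quarter 4: opening $11,844.81; payment $4,770.77; balance $7,074.04
Quarter 5: opening $7,074.04; payment $5,579.96; balance $1,494.08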